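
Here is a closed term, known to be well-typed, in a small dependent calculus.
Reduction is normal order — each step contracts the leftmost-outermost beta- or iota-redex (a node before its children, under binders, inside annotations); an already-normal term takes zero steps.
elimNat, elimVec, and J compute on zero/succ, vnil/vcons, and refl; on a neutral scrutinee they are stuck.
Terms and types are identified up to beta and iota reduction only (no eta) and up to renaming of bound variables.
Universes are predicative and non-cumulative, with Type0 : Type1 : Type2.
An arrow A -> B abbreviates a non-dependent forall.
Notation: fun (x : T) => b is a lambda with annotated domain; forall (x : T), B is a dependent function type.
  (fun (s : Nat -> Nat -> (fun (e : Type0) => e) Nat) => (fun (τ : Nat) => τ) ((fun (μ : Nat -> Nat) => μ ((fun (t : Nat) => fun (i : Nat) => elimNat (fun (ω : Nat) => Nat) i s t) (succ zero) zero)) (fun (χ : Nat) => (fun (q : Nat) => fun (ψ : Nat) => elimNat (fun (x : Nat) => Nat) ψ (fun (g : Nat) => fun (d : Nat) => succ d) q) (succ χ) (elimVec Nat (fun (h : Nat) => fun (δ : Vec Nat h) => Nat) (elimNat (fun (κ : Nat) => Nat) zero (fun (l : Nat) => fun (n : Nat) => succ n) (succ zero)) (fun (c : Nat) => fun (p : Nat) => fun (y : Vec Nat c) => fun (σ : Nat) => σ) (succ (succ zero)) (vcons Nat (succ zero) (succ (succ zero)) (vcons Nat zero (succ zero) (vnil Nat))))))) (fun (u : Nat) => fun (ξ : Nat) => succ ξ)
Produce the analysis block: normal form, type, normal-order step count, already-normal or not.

normal form:
  succ (succ (succ zero))
inferred type:
  Nat
normal-order step count: 34
term was already normal: no
first redex: a beta-redex


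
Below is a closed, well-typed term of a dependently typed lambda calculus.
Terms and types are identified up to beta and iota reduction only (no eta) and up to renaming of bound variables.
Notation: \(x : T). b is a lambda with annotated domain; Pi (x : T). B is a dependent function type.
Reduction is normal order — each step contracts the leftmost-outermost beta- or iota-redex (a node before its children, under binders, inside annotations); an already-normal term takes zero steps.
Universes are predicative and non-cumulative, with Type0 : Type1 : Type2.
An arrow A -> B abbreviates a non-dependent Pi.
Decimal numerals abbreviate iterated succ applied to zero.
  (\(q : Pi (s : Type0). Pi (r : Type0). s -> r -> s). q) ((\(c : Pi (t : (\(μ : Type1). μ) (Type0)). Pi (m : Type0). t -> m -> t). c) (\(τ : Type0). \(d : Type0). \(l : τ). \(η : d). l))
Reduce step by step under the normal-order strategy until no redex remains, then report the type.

normal-order reduction sequence:
  (\(q : Pi (s : Type0). Pi (r : Type0). s -> r -> s). q) ((\(c : Pi (t : (\(μ : Type1). μ) (Type0)). Pi (m : Type0). t -> m -> t). c) (\(τ : Type0). \(d : Type0). \(l : τ). \(η : d). l))
  ~> (\(q : Pi (s : (\(r : Type1). r) (Type0)). Pi (c : Type0). s -> c -> s). q) (\(t : Type0). \(μ : Type0). \(m : t). \(τ : μ). m)
  ~> \(q : Type0). \(s : Type0). \(r : q). \(c : s). r
the term's type:
  Pi (q : Type0). Pi (s : Type0). q -> s -> q


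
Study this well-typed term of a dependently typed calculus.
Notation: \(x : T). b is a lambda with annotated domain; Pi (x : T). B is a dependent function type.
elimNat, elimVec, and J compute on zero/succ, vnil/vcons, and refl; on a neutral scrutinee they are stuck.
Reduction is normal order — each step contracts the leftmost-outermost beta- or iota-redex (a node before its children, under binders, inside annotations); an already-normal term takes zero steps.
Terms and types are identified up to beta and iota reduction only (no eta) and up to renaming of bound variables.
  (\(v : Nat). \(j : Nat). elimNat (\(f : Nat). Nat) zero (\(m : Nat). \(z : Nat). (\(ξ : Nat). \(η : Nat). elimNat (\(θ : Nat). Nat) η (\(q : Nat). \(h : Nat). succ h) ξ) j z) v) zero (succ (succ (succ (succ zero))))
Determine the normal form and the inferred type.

resulting normal form:
  zero
type:
  Nat
observation: the term reaches its normal form after 3 normal-order steps.


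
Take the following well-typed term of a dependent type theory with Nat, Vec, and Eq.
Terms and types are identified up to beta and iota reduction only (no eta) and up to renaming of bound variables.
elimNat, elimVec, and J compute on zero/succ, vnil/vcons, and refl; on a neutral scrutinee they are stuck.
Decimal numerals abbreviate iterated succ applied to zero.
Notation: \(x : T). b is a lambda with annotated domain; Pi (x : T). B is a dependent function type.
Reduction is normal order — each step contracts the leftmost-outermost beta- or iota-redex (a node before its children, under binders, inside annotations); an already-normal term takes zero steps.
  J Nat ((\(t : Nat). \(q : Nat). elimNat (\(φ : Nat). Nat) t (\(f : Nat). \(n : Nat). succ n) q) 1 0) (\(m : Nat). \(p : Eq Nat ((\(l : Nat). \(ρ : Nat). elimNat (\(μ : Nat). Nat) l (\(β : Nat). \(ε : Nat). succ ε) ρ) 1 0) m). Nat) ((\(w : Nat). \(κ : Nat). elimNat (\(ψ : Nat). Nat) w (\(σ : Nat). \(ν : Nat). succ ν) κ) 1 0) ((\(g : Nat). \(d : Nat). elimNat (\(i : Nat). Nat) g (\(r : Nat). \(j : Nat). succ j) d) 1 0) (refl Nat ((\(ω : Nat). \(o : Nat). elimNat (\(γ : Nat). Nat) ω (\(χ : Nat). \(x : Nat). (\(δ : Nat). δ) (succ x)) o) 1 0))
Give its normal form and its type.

resulting normal form:
  1
type:
  Nat


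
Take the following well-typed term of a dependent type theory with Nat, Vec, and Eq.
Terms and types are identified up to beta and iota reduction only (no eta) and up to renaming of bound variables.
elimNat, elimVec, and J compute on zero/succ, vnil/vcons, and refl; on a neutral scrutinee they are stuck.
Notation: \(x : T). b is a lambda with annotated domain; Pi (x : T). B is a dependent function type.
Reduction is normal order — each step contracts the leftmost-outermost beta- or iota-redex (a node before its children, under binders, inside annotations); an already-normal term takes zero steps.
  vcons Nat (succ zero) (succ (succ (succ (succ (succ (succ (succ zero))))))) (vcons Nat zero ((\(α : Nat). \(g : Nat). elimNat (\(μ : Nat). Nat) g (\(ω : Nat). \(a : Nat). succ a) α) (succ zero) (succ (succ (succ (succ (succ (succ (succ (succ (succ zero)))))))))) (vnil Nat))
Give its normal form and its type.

resulting normal form:
  vcons Nat (succ zero) (succ (succ (succ (succ (succ (succ (succ zero))))))) (vcons Nat zero (succ (succ (succ (succ (succ (succ (succ (succ (succ (succ zero)))))))))) (vnil Nat))
type:
  Vec Nat (succ (succ zero))


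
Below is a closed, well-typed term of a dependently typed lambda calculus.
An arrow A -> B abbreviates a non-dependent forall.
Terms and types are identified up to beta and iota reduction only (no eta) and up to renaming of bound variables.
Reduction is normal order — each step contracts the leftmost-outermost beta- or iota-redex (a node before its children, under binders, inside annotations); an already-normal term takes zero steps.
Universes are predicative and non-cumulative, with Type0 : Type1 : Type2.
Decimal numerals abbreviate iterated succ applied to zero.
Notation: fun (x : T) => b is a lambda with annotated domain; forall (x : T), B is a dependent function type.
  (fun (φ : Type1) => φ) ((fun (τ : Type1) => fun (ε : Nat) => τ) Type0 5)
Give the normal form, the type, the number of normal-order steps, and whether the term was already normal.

normal form:
  Type0
the term's type:
  Type1
steps to reach normal form (normal order): 3
term was already normal: no
first redex: a beta-redex


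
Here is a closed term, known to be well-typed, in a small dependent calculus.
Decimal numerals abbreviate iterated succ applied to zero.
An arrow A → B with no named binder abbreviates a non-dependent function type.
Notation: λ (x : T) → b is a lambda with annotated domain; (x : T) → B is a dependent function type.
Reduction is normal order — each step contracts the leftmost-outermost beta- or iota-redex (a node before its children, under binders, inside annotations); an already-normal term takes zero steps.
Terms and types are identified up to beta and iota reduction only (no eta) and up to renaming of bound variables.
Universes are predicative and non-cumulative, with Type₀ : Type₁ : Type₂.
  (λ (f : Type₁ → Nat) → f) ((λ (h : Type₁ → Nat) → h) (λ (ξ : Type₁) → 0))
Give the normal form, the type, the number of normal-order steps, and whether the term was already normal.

normal form:
  λ (f : Type₁) → 0
the term's type:
  Type₁ → Nat
normal-order step count: 2
term was already normal: no
first contracted redex: a beta-redex


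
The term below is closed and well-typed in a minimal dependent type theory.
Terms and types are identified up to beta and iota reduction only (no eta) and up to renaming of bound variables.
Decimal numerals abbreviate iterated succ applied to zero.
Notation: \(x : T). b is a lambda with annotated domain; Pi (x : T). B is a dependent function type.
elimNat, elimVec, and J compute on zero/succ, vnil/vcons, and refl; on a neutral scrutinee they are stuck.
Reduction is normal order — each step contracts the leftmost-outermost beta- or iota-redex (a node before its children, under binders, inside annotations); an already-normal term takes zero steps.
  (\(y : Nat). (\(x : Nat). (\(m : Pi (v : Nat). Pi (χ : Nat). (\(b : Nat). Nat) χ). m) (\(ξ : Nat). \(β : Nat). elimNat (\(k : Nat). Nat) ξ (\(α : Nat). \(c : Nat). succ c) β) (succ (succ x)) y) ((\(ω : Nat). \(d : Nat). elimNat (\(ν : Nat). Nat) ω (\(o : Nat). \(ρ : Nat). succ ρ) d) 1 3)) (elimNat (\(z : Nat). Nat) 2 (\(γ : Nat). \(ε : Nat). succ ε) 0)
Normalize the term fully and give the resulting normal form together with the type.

reduced normal form:
  8
type:
  Nat


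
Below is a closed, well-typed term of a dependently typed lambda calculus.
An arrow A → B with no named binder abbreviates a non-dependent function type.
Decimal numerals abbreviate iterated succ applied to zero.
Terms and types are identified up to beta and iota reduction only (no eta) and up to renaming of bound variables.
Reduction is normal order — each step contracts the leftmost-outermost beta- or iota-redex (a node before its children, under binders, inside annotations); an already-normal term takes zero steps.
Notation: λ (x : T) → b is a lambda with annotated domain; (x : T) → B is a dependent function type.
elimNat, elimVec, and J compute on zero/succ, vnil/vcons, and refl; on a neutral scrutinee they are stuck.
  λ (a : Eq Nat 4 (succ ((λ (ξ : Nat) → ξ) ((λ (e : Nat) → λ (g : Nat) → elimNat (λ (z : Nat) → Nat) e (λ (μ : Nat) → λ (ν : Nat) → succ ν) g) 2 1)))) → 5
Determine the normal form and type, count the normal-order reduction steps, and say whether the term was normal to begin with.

normal form:
  λ (a : Eq Nat 4 4) → 5
inferred type:
  Eq Nat 4 4 → Nat
steps to reach normal form (normal order): 7
already normal: no
first contracted redex: a beta-redex


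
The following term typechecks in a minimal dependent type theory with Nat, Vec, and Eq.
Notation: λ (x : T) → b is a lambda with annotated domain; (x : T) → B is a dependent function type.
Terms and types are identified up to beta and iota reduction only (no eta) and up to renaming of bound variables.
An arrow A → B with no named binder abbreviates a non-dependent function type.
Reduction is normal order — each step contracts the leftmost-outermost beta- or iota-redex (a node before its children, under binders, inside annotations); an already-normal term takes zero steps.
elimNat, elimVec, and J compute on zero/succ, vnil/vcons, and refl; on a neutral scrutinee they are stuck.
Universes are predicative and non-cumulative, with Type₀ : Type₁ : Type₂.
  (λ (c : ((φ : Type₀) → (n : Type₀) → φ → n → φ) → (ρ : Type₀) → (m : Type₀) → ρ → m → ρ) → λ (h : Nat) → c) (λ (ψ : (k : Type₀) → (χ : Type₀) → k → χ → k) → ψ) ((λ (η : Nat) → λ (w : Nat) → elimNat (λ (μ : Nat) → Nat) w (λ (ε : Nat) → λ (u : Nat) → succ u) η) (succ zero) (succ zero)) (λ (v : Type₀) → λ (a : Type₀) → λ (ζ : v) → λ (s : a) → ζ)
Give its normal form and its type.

resulting normal form:
  λ (c : Type₀) → λ (φ : Type₀) → λ (n : c) → λ (ρ : φ) → n
type:
  (c : Type₀) → (φ : Type₀) → c → φ → c
observation: the term reaches its normal form after 3 normal-order steps.


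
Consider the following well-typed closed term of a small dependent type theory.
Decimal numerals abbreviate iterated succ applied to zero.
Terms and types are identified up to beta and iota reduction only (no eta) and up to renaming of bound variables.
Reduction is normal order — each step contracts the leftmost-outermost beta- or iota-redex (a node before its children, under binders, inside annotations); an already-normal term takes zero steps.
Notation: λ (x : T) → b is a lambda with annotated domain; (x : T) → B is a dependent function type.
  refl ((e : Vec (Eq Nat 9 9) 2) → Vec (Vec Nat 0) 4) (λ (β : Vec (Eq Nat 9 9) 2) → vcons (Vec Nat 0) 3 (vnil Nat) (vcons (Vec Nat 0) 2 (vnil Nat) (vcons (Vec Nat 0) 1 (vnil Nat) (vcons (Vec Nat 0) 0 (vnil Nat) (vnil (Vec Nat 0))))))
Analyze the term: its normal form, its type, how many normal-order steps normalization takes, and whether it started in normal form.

reduced normal form:
  refl ((e : Vec (Eq Nat 9 9) 2) → Vec (Vec Nat 0) 4) (λ (β : Vec (Eq Nat 9 9) 2) → vcons (Vec Nat 0) 3 (vnil Nat) (vcons (Vec Nat 0) 2 (vnil Nat) (vcons (Vec Nat 0) 1 (vnil Nat) (vcons (Vec Nat 0) 0 (vnil Nat) (vnil (Vec Nat 0))))))
type:
  Eq ((e : Vec (Eq Nat 9 9) 2) → Vec (Vec Nat 0) 4) (λ (β : Vec (Eq Nat 9 9) 2) → vcons (Vec Nat 0) 3 (vnil Nat) (vcons (Vec Nat 0) 2 (vnil Nat) (vcons (Vec Nat 0) 1 (vnil Nat) (vcons (Vec Nat 0) 0 (vnil Nat) (vnil (Vec Nat 0)))))) (λ (χ : Vec (Eq Nat 9 9) 2) → vcons (Vec Nat 0) 3 (vnil Nat) (vcons (Vec Nat 0) 2 (vnil Nat) (vcons (Vec Nat 0) 1 (vnil Nat) (vcons (Vec Nat 0) 0 (vnil Nat) (vnil (Vec Nat 0))))))
normal-order step count: 0
started in normal form: yes


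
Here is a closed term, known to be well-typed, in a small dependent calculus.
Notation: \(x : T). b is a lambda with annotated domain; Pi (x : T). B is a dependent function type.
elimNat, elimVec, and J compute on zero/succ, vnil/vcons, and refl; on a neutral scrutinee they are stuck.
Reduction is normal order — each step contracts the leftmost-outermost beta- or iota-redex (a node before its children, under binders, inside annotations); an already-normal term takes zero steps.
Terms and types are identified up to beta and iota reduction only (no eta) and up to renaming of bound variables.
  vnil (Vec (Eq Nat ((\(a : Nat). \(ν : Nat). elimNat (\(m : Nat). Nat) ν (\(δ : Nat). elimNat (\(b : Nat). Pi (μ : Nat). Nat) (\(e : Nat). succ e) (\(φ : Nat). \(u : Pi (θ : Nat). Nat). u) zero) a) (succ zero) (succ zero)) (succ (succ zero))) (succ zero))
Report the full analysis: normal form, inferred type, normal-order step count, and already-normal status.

normal form:
  vnil (Vec (Eq Nat (succ (succ zero)) (succ (succ zero))) (succ zero))
the term's type:
  Vec (Vec (Eq Nat (succ (succ zero)) (succ (succ zero))) (succ zero)) zero
normal-order step count: 7
already normal: no
first redex: a beta-redex


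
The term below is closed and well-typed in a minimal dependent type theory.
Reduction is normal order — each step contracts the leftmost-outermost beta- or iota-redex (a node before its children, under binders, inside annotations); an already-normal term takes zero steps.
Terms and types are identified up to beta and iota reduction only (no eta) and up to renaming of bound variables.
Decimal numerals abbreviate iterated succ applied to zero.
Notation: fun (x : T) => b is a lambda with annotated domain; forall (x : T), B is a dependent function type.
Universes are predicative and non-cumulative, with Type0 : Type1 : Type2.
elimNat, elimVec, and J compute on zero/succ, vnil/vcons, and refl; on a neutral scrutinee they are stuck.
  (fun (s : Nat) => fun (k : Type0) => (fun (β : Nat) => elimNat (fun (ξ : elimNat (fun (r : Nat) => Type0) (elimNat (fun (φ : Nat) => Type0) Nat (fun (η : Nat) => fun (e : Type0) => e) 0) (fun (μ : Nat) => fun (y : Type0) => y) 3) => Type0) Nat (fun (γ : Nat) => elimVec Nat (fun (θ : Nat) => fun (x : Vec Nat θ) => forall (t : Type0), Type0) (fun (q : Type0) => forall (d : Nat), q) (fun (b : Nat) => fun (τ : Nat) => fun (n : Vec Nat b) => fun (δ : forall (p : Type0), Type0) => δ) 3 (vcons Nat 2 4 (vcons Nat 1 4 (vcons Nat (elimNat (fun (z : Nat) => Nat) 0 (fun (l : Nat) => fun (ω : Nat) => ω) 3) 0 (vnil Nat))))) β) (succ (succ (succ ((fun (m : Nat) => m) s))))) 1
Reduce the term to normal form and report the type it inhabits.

resulting normal form:
  fun (s : Type0) => forall (k : Nat), forall (β : Nat), forall (ξ : Nat), forall (r : Nat), Nat
inferred type:
  forall (s : Type0), Type0
observation: normalization takes exactly 91 steps under the normal-order strategy.


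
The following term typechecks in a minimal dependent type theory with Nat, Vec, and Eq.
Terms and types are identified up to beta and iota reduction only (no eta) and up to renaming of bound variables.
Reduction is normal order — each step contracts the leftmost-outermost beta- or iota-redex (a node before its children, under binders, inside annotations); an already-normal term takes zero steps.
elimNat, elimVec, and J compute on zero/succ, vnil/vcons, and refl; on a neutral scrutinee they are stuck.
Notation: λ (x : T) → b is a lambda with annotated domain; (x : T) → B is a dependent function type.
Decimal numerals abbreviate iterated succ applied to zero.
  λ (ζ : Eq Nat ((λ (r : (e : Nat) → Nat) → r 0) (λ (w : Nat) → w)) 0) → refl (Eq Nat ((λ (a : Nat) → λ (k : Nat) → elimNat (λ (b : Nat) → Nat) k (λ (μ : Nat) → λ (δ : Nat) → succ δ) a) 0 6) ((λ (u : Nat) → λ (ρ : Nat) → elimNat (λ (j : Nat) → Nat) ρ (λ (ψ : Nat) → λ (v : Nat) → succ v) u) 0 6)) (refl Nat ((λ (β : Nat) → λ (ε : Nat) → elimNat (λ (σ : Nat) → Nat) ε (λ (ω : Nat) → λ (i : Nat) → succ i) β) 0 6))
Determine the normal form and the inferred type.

reduced normal form:
  λ (ζ : Eq Nat 0 0) → refl (Eq Nat 6 6) (refl Nat 6)
inferred type:
  (ζ : Eq Nat 0 0) → Eq (Eq Nat 6 6) (refl Nat 6) (refl Nat 6)


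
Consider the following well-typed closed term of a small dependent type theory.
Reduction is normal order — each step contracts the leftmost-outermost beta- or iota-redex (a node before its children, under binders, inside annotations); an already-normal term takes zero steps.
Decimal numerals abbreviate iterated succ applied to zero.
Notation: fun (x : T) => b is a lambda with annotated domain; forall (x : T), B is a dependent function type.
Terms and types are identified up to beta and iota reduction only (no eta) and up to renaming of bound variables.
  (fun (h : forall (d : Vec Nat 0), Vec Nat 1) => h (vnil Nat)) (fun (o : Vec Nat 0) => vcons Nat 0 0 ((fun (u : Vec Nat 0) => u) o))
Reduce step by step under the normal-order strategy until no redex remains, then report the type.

normal-order reduction sequence:
  (fun (h : forall (d : Vec Nat 0), Vec Nat 1) => h (vnil Nat)) (fun (o : Vec Nat 0) => vcons Nat 0 0 ((fun (u : Vec Nat 0) => u) o))
  ~> (fun (h : Vec Nat 0) => vcons Nat 0 0 ((fun (d : Vec Nat 0) => d) h)) (vnil Nat)
  ~> vcons Nat 0 0 ((fun (h : Vec Nat 0) => h) (vnil Nat))
  ~> vcons Nat 0 0 (vnil Nat)
inferred type:
  Vec Nat 1


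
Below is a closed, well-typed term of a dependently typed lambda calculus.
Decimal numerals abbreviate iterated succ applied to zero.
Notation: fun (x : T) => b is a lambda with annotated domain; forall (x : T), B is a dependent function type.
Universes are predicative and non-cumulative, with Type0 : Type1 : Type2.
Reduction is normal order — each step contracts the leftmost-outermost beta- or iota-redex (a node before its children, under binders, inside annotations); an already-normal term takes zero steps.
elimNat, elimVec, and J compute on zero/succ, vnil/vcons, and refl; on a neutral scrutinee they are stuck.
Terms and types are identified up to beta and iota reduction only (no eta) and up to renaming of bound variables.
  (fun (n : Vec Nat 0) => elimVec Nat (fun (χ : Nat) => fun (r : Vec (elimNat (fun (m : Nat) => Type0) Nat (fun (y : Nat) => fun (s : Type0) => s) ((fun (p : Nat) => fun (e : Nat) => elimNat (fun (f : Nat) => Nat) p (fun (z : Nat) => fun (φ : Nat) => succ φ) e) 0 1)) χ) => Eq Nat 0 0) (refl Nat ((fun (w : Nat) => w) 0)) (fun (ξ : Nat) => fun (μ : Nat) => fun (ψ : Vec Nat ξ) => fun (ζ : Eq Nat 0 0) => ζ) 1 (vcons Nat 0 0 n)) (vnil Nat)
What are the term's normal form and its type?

resulting normal form:
  refl Nat 0
inferred type:
  Eq Nat 0 0
observation: the first redex contracted is a beta-redex; the normal form is reached in 8 normal-order steps.


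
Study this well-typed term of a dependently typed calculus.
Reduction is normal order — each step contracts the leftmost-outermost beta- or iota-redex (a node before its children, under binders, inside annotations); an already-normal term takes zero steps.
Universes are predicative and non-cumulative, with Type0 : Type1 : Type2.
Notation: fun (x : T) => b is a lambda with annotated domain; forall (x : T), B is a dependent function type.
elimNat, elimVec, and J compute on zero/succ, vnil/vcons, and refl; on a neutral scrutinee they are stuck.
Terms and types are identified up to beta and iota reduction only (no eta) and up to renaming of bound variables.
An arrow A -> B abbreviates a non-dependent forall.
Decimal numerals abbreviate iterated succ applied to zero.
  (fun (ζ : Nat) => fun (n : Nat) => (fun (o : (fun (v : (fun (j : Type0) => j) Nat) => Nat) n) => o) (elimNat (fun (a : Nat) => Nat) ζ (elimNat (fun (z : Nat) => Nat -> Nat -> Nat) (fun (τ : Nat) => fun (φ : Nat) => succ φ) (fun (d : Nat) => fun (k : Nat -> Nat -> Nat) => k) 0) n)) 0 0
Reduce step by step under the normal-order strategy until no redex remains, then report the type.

normal-order reduction:
  (fun (ζ : Nat) => fun (n : Nat) => (fun (o : (fun (v : (fun (j : Type0) => j) Nat) => Nat) n) => o) (elimNat (fun (a : Nat) => Nat) ζ (elimNat (fun (z : Nat) => Nat -> Nat -> Nat) (fun (τ : Nat) => fun (φ : Nat) => succ φ) (fun (d : Nat) => fun (k : Nat -> Nat -> Nat) => k) 0) n)) 0 0
  ~> (fun (ζ : Nat) => (fun (n : (fun (o : (fun (v : Type0) => v) Nat) => Nat) ζ) => n) (elimNat (fun (j : Nat) => Nat) 0 (elimNat (fun (a : Nat) => Nat -> Nat -> Nat) (fun (z : Nat) => fun (τ : Nat) => succ τ) (fun (φ : Nat) => fun (d : Nat -> Nat -> Nat) => d) 0) ζ)) 0
  ~> (fun (ζ : (fun (n : (fun (o : Type0) => o) Nat) => Nat) 0) => ζ) (elimNat (fun (v : Nat) => Nat) 0 (elimNat (fun (j : Nat) => Nat -> Nat -> Nat) (fun (a : Nat) => fun (z : Nat) => succ z) (fun (τ : Nat) => fun (φ : Nat -> Nat -> Nat) => φ) 0) 0)
  ~> elimNat (fun (ζ : Nat) => Nat) 0 (elimNat (fun (n : Nat) => Nat -> Nat -> Nat) (fun (o : Nat) => fun (v : Nat) => succ v) (fun (j : Nat) => fun (a : Nat -> Nat -> Nat) => a) 0) 0
  ~> 0
the term's type:
  Nat


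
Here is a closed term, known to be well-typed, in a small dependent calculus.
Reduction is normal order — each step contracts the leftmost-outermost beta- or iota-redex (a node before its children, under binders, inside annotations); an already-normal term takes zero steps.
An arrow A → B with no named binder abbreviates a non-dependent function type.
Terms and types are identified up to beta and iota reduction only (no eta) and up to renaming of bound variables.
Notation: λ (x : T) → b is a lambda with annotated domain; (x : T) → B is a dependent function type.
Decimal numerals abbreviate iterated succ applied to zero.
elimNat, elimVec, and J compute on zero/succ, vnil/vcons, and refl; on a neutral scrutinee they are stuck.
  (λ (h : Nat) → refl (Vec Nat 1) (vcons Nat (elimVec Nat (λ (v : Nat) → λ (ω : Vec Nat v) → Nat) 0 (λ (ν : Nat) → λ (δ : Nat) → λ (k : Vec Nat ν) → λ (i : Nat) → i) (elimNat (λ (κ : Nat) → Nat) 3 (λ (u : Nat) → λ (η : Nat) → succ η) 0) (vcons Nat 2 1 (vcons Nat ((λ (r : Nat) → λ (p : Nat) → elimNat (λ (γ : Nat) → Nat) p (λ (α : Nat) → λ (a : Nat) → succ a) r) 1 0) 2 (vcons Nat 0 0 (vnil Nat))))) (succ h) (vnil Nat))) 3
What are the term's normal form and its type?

resulting normal form:
  refl (Vec Nat 1) (vcons Nat 0 4 (vnil Nat))
the term's type:
  Eq (Vec Nat 1) (vcons Nat 0 4 (vnil Nat)) (vcons Nat 0 4 (vnil Nat))


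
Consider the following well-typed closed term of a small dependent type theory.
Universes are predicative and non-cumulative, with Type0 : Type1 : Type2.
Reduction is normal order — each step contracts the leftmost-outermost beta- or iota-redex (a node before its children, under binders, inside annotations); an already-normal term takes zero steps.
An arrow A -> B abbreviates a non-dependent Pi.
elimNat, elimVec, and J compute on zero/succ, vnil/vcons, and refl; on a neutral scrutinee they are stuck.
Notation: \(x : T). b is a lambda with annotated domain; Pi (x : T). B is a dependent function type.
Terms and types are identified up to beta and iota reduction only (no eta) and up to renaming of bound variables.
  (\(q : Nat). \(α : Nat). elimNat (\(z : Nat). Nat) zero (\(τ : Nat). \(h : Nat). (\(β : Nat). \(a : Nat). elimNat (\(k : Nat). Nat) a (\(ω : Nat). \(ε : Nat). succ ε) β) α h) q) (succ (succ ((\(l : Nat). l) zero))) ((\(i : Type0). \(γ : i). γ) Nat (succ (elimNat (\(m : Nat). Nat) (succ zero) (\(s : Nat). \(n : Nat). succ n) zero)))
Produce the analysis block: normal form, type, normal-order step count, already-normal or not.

normal form:
  succ (succ (succ (succ zero)))
inferred type:
  Nat
steps to reach normal form (normal order): 46
already normal: no
first contracted redex: a beta-redex


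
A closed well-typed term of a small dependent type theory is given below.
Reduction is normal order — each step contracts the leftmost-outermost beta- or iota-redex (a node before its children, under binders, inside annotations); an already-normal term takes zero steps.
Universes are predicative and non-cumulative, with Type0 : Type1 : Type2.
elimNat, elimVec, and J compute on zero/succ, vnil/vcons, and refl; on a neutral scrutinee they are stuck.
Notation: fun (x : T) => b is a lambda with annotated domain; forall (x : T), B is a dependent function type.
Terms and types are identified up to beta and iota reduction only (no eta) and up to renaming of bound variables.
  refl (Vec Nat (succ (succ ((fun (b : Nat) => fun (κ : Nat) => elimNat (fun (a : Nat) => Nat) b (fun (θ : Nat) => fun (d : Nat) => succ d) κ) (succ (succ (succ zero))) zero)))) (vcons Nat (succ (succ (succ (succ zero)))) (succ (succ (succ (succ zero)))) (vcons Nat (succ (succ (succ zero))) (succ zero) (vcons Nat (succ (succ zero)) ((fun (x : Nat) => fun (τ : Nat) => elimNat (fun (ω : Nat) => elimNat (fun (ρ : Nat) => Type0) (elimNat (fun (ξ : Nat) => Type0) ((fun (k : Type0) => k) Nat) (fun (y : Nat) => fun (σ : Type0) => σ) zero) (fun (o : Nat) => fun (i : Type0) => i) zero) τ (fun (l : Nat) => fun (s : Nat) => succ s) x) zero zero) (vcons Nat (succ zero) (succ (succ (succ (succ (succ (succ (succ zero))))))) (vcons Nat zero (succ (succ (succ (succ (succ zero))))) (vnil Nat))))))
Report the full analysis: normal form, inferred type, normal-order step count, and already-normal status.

resulting normal form:
  refl (Vec Nat (succ (succ (succ (succ (succ zero)))))) (vcons Nat (succ (succ (succ (succ zero)))) (succ (succ (succ (succ zero)))) (vcons Nat (succ (succ (succ zero))) (succ zero) (vcons Nat (succ (succ zero)) zero (vcons Nat (succ zero) (succ (succ (succ (succ (succ (succ (succ zero))))))) (vcons Nat zero (succ (succ (succ (succ (succ zero))))) (vnil Nat))))))
type:
  Eq (Vec Nat (succ (succ (succ (succ (succ zero)))))) (vcons Nat (succ (succ (succ (succ zero)))) (succ (succ (succ (succ zero)))) (vcons Nat (succ (succ (succ zero))) (succ zero) (vcons Nat (succ (succ zero)) zero (vcons Nat (succ zero) (succ (succ (succ (succ (succ (succ (succ zero))))))) (vcons Nat zero (succ (succ (succ (succ (succ zero))))) (vnil Nat)))))) (vcons Nat (succ (succ (succ (succ zero)))) (succ (succ (succ (succ zero)))) (vcons Nat (succ (succ (succ zero))) (succ zero) (vcons Nat (succ (succ zero)) zero (vcons Nat (succ zero) (succ (succ (succ (succ (succ (succ (succ zero))))))) (vcons Nat zero (succ (succ (succ (succ (succ zero))))) (vnil Nat))))))
steps to reach normal form (normal order): 6
already normal: no
first redex: a beta-redex


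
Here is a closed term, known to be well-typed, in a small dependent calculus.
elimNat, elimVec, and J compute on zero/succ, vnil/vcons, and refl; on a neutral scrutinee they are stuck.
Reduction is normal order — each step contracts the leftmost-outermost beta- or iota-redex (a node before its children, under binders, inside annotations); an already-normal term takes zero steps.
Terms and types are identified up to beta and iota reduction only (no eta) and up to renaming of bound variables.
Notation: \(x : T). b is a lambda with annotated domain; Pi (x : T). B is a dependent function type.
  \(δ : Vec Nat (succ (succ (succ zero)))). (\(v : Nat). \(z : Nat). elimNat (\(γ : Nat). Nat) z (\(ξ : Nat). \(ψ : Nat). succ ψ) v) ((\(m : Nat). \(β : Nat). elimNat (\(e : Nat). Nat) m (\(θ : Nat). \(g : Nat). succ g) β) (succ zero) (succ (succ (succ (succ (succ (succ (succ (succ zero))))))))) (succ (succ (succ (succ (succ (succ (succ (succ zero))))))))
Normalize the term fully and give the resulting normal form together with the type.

normal form:
  \(δ : Vec Nat (succ (succ (succ zero)))). succ (succ (succ (succ (succ (succ (succ (succ (succ (succ (succ (succ (succ (succ (succ (succ (succ zero))))))))))))))))
inferred type:
  Pi (δ : Vec Nat (succ (succ (succ zero)))). Nat


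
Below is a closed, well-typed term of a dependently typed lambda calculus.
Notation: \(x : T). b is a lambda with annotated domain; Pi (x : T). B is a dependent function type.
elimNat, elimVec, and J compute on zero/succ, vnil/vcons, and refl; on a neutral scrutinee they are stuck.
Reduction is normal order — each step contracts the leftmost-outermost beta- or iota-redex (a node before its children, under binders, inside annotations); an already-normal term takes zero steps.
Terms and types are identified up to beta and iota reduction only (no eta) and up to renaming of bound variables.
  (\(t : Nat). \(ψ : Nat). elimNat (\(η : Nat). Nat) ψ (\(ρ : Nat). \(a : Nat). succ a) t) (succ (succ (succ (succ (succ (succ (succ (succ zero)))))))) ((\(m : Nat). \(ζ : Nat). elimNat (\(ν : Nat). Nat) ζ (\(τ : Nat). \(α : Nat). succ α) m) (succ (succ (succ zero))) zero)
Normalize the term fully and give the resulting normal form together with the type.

resulting normal form:
  succ (succ (succ (succ (succ (succ (succ (succ (succ (succ (succ zero))))))))))
the term's type:
  Nat


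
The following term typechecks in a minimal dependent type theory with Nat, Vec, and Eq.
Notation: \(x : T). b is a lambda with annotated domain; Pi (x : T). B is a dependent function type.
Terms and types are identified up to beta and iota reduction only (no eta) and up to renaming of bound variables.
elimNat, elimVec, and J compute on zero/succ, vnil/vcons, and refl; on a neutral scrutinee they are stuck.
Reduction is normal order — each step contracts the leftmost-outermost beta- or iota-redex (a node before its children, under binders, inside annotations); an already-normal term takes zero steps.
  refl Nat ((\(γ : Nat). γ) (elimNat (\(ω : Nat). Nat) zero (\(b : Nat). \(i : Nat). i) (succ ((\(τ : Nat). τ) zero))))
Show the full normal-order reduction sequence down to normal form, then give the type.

normal-order reduction sequence:
  refl Nat ((\(γ : Nat). γ) (elimNat (\(ω : Nat). Nat) zero (\(b : Nat). \(i : Nat). i) (succ ((\(τ : Nat). τ) zero))))
  ~> refl Nat (elimNat (\(γ : Nat). Nat) zero (\(ω : Nat). \(b : Nat). b) (succ ((\(i : Nat). i) zero)))
  ~> refl Nat ((\(γ : Nat). \(ω : Nat). ω) ((\(b : Nat). b) zero) (elimNat (\(i : Nat). Nat) zero (\(τ : Nat). \(w : Nat). w) ((\(j : Nat). j) zero)))
  ~> refl Nat ((\(γ : Nat). γ) (elimNat (\(ω : Nat). Nat) zero (\(b : Nat). \(i : Nat). i) ((\(τ : Nat). τ) zero)))
  ~> refl Nat (elimNat (\(γ : Nat). Nat) zero (\(ω : Nat). \(b : Nat). b) ((\(i : Nat). i) zero))
  ~> refl Nat (elimNat (\(γ : Nat). Nat) zero (\(ω : Nat). \(b : Nat). b) zero)
  ~> refl Nat zero
type:
  Eq Nat zero zero


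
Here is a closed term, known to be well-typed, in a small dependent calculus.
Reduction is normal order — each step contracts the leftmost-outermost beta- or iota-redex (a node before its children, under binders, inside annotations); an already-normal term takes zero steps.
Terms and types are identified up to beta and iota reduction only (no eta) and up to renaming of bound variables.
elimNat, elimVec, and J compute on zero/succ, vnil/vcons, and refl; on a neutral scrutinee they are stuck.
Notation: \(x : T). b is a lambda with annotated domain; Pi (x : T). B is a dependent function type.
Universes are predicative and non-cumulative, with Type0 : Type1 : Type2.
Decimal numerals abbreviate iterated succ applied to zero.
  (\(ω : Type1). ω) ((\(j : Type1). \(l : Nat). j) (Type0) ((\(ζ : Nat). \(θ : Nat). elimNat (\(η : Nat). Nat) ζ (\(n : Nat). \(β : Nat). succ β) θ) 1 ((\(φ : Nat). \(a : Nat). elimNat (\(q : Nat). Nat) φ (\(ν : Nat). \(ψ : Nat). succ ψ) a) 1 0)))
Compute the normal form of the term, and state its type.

normal form:
  Type0
the term's type:
  Type1


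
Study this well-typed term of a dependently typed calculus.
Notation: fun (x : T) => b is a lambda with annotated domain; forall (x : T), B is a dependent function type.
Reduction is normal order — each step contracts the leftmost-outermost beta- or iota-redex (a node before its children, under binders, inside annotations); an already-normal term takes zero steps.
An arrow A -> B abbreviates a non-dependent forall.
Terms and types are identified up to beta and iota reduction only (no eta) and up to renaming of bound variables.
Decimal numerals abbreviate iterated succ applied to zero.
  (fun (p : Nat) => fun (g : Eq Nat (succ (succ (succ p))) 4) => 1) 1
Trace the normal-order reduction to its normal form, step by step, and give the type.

normal-order reduction:
  (fun (p : Nat) => fun (g : Eq Nat (succ (succ (succ p))) 4) => 1) 1
  ~> fun (p : Eq Nat 4 4) => 1
the term's type:
  Eq Nat 4 4 -> Nat


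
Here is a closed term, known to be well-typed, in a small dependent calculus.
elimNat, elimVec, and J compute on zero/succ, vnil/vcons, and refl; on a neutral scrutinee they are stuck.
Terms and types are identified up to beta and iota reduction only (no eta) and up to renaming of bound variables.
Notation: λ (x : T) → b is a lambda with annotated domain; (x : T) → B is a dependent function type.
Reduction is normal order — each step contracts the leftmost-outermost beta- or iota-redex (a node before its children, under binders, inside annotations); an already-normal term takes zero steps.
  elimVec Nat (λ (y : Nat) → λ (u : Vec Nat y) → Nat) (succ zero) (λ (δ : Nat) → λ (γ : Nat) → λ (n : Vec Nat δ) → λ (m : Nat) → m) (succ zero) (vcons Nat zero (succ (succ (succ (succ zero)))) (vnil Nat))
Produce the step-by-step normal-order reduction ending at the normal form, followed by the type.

normal-order reduction sequence:
  elimVec Nat (λ (y : Nat) → λ (u : Vec Nat y) → Nat) (succ zero) (λ (δ : Nat) → λ (γ : Nat) → λ (n : Vec Nat δ) → λ (m : Nat) → m) (succ zero) (vcons Nat zero (succ (succ (succ (succ zero)))) (vnil Nat))
  ~> (λ (y : Nat) → λ (u : Nat) → λ (δ : Vec Nat y) → λ (γ : Nat) → γ) zero (succ (succ (succ (succ zero)))) (vnil Nat) (elimVec Nat (λ (n : Nat) → λ (m : Vec Nat n) → Nat) (succ zero) (λ (ν : Nat) → λ (ψ : Nat) → λ (ζ : Vec Nat ν) → λ (b : Nat) → b) zero (vnil Nat))
  ~> (λ (y : Nat) → λ (u : Vec Nat zero) → λ (δ : Nat) → δ) (succ (succ (succ (succ zero)))) (vnil Nat) (elimVec Nat (λ (γ : Nat) → λ (n : Vec Nat γ) → Nat) (succ zero) (λ (m : Nat) → λ (ν : Nat) → λ (ψ : Vec Nat m) → λ (ζ : Nat) → ζ) zero (vnil Nat))
  ~> (λ (y : Vec Nat zero) → λ (u : Nat) → u) (vnil Nat) (elimVec Nat (λ (δ : Nat) → λ (γ : Vec Nat δ) → Nat) (succ zero) (λ (n : Nat) → λ (m : Nat) → λ (ν : Vec Nat n) → λ (ψ : Nat) → ψ) zero (vnil Nat))
  ~> (λ (y : Nat) → y) (elimVec Nat (λ (u : Nat) → λ (δ : Vec Nat u) → Nat) (succ zero) (λ (γ : Nat) → λ (n : Nat) → λ (m : Vec Nat γ) → λ (ν : Nat) → ν) zero (vnil Nat))
  ~> elimVec Nat (λ (y : Nat) → λ (u : Vec Nat y) → Nat) (succ zero) (λ (δ : Nat) → λ (γ : Nat) → λ (n : Vec Nat δ) → λ (m : Nat) → m) zero (vnil Nat)
  ~> succ zero
type:
  Nat


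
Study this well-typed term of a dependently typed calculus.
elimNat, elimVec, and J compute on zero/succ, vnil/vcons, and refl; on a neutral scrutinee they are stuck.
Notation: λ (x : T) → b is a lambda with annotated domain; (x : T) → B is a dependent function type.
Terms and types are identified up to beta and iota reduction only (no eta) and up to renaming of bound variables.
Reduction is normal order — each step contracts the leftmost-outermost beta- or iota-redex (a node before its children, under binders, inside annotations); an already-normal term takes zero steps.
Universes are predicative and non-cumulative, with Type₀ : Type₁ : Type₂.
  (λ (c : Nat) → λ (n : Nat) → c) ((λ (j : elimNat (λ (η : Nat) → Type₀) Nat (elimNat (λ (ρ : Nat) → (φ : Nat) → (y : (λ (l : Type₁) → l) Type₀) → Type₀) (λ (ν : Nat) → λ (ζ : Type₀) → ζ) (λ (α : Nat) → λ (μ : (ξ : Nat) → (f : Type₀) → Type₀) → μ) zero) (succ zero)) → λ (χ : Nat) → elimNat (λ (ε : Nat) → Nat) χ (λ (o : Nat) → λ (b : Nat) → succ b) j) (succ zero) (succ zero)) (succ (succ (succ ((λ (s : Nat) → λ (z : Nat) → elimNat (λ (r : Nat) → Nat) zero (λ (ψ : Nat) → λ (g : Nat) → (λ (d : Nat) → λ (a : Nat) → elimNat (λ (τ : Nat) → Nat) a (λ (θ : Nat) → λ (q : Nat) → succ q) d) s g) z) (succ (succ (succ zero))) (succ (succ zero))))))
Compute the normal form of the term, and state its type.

normal form:
  succ (succ zero)
the term's type:
  Nat
observation: reduction starts at a beta-redex, and 8 normal-order steps reach the normal form.


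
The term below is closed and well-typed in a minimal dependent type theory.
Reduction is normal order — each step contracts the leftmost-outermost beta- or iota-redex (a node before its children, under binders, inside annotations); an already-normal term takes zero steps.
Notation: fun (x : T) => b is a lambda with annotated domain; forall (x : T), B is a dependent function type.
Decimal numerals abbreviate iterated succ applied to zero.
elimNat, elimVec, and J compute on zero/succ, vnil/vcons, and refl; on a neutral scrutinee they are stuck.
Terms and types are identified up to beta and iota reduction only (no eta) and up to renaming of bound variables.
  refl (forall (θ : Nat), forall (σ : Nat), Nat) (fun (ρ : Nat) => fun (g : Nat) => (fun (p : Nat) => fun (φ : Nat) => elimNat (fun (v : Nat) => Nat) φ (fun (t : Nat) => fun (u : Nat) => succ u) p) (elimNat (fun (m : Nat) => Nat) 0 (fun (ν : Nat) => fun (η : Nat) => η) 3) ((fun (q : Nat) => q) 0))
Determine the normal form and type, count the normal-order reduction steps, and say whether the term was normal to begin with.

reduced normal form:
  refl (forall (θ : Nat), forall (σ : Nat), Nat) (fun (ρ : Nat) => fun (g : Nat) => 0)
the term's type:
  Eq (forall (θ : Nat), forall (σ : Nat), Nat) (fun (ρ : Nat) => fun (g : Nat) => 0) (fun (p : Nat) => fun (φ : Nat) => 0)
normal-order step count: 14
already normal: no
first redex: a beta-redex


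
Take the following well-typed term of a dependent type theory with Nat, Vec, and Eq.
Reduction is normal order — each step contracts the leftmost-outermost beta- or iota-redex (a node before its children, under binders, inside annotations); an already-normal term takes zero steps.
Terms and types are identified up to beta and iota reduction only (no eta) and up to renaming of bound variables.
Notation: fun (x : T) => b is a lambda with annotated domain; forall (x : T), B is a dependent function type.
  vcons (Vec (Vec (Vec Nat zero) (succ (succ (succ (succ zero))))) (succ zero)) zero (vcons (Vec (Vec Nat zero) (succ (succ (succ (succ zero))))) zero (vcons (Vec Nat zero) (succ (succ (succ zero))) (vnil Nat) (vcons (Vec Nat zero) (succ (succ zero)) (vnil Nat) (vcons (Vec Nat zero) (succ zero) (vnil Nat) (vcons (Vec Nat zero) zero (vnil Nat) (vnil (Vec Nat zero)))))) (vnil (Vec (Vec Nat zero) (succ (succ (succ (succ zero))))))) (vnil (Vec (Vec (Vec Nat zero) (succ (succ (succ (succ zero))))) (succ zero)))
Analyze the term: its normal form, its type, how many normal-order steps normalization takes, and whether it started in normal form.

normal form:
  vcons (Vec (Vec (Vec Nat zero) (succ (succ (succ (succ zero))))) (succ zero)) zero (vcons (Vec (Vec Nat zero) (succ (succ (succ (succ zero))))) zero (vcons (Vec Nat zero) (succ (succ (succ zero))) (vnil Nat) (vcons (Vec Nat zero) (succ (succ zero)) (vnil Nat) (vcons (Vec Nat zero) (succ zero) (vnil Nat) (vcons (Vec Nat zero) zero (vnil Nat) (vnil (Vec Nat zero)))))) (vnil (Vec (Vec Nat zero) (succ (succ (succ (succ zero))))))) (vnil (Vec (Vec (Vec Nat zero) (succ (succ (succ (succ zero))))) (succ zero)))
type:
  Vec (Vec (Vec (Vec Nat zero) (succ (succ (succ (succ zero))))) (succ zero)) (succ zero)
reduction steps (normal order): 0
term was already normal: yes
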